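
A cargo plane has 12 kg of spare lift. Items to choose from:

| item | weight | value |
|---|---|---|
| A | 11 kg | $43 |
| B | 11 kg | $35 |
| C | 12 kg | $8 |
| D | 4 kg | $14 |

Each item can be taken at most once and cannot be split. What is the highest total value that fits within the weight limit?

$43

Check high-value combinations within 12 kg:
- A: weight 11, value 43
- B: weight 11, value 35
- D: weight 4, value 14
- C: weight 12, value 8
Best: $43.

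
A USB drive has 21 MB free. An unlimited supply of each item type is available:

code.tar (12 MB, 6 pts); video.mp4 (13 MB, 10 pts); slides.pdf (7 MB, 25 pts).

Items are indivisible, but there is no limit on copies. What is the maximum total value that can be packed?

75 pts

Best value-per-unit is slides.pdf at 25/7, and filling with it alone uses size 3×7=21. No mix of the others beats 3×25 = 75.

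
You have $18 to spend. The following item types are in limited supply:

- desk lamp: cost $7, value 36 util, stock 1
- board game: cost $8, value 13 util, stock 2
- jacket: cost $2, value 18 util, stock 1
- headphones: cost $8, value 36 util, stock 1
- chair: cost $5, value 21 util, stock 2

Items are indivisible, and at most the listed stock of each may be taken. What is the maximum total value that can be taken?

90 util

Top feasible selections:
- 1×desk lamp + 1×jacket + 1×headphones: cost 17, value 90
- 1×desk lamp + 2×chair: cost 17, value 78
- 1×headphones + 2×chair: cost 18, value 78
- 1×desk lamp + 1×jacket + 1×chair: cost 14, value 75
Best: 90 util.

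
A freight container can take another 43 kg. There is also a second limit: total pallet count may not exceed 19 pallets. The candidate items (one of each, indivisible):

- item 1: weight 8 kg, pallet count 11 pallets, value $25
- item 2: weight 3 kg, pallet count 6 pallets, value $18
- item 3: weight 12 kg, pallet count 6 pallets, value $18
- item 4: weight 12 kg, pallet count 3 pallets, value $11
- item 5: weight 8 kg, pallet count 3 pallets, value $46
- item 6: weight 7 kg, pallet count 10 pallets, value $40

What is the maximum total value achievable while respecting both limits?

Feasible sets respecting both limits:
- item 2+item 5+item 6: weight 18, pallet count 19, value 104
- item 3+item 5+item 6: weight 27, pallet count 19, value 104
- item 4+item 5+item 6: weight 27, pallet count 16, value 97
Best: $104.

$104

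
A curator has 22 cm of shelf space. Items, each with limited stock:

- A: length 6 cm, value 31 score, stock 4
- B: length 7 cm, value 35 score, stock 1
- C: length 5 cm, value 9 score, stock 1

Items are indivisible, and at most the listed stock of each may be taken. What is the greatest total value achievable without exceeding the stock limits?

Best selections within length 22 and stock limits:
- 2×A + 1×B: length 19, value 97
- 3×A: length 18, value 93
Best: 97 score.

97 score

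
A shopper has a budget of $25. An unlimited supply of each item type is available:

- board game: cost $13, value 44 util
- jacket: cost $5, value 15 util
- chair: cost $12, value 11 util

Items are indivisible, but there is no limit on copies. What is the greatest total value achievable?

75 util

Best value-per-unit is board game at 44/13; filling with it alone gives 1×44 = 44.
Optimal mix: 5×jacket → cost 25, value 75.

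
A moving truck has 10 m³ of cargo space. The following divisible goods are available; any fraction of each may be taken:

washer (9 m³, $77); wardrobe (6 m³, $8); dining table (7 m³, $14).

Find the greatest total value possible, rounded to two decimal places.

Take in order of value per unit:
- washer (77/9 per unit): all 9 → value 77, running total 77.00
- dining table (14/7 per unit): 1 of 7 → value 1×14/7 = 2.0000, running total 79.00
Total 79.00.

79.00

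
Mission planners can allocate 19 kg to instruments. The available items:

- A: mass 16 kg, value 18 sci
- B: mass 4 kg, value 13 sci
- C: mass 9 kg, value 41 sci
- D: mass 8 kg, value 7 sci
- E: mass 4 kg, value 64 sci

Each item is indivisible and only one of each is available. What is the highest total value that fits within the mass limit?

Check high-value combinations within 19 kg:
- B+C+E: mass 4+9+4=17, value 13+41+64=118
- C+E: mass 9+4=13, value 41+64=105
- B+D+E: mass 4+8+4=16, value 13+7+64=84
Best: 118 sci.

118 sci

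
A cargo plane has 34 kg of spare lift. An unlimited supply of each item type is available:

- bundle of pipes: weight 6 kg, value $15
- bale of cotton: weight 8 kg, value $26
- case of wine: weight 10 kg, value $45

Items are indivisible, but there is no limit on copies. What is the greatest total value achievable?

Best value-per-unit is case of wine at 45/10, and filling with it alone uses weight 3×10=30. No mix of the others beats 3×45 = 135.

$135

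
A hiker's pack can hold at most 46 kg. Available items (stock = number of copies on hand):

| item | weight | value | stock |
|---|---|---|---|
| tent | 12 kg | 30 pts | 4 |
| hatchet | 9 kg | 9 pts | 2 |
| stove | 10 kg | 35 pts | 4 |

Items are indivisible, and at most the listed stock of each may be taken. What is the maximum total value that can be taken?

140 pts

Top feasible selections:
- 4×stove: weight 40, value 140
- 1×tent + 3×stove: weight 42, value 135
- 2×tent + 2×stove: weight 44, value 130
Best: 140 pts.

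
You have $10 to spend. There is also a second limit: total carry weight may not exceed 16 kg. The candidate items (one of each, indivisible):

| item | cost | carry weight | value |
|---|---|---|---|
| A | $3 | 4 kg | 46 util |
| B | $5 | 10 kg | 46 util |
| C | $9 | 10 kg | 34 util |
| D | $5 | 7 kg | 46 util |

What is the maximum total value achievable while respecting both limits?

92 util

Feasible sets respecting both limits:
- A+B: cost 8, carry weight 14, value 92
- A+D: cost 8, carry weight 11, value 92
- A: cost 3, carry weight 4, value 46
Best: 92 util.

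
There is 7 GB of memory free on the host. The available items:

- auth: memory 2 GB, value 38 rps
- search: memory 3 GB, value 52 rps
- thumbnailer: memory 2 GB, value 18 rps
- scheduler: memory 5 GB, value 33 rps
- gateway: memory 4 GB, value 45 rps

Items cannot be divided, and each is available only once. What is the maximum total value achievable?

108 rps

This is a 0/1 knapsack; check combinations near the capacity.
- auth+search+thumbnailer: memory 2+3+2=7, value 38+52+18=108
- search+gateway: memory 3+4=7, value 52+45=97
- auth+search: memory 2+3=5, value 38+52=90
- auth+gateway: memory 2+4=6, value 38+45=83
- auth+scheduler: memory 2+5=7, value 38+33=71
Best: 108 rps.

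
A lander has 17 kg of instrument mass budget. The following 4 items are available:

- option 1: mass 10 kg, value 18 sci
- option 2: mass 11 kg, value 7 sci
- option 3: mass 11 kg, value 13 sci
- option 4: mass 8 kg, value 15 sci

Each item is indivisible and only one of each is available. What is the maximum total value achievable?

Check high-value combinations within 17 kg:
- option 1: mass 10, value 18
- option 4: mass 8, value 15
- option 3: mass 11, value 13
- option 2: mass 11, value 7
Best: 18 sci.

18 sci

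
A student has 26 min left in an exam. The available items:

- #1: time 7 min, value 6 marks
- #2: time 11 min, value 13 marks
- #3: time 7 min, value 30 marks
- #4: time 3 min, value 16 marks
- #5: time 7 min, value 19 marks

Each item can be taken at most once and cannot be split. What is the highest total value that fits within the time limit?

71 marks

This is a 0/1 knapsack; check combinations near the capacity.
- #1+#3+#4+#5: time 7+7+3+7=24, value 6+30+16+19=71
- #3+#4+#5: time 7+3+7=17, value 30+16+19=65
- #2+#3+#5: time 11+7+7=25, value 13+30+19=62
Best: 71 marks.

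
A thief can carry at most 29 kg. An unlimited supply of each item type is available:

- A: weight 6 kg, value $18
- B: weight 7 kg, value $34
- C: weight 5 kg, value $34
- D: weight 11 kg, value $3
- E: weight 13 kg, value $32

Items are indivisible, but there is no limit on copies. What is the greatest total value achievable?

$170

Best value-per-unit is C at 34/5; filling with it alone gives 5×34 = 170.
Optimal mix: 2×B + 3×C → weight 29, value 170.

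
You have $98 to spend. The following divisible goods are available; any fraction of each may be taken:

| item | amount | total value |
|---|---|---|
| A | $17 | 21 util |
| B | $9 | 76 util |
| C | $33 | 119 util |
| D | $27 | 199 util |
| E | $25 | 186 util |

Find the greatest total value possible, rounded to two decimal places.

Take in order of value per unit:
- B (76/9 per unit): all 9 → value 76, running total 76.00
- E (186/25 per unit): all 25 → value 186, running total 262.00
- D (199/27 per unit): all 27 → value 199, running total 461.00
- C (119/33 per unit): all 33 → value 119, running total 580.00
- A (21/17 per unit): 4 of 17 → value 4×21/17 = 4.9412, running total 584.94
Total 584.94.

584.94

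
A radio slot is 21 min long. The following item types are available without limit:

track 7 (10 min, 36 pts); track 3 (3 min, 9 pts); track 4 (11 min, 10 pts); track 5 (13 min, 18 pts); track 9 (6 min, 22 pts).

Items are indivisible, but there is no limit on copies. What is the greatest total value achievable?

75 pts

Best value-per-unit is track 9 at 22/6; filling with it alone gives 3×22 = 66.
Optimal mix: 1×track 3 + 3×track 9 → duration 21, value 75.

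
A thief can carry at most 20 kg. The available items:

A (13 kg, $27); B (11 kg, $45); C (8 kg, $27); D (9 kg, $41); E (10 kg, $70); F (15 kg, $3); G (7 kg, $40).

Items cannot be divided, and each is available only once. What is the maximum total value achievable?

$111

Check high-value combinations within 20 kg:
- D+E: weight 9+10=19, value 41+70=111
- E+G: weight 10+7=17, value 70+40=110
- C+E: weight 8+10=18, value 27+70=97
Best: $111.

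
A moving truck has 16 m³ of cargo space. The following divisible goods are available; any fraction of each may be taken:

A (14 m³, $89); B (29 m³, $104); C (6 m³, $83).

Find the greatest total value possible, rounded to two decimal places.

146.57

Take in order of value per unit:
- C (83/6 per unit): all 6 → value 83, running total 83.00
- A (89/14 per unit): 10 of 14 → value 10×89/14 = 63.5714, running total 146.57
Total 146.57.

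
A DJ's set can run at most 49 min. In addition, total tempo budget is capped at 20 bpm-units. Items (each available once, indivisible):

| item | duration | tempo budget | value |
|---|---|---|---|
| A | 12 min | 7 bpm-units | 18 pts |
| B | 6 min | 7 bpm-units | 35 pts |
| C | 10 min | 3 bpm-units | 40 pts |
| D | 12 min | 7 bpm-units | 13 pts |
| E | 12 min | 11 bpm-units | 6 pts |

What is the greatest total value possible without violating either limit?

93 pts

Feasible sets respecting both limits:
- A+B+C: duration 28, tempo budget 17, value 93
- B+C+D: duration 28, tempo budget 17, value 88
- B+C: duration 16, tempo budget 10, value 75
- A+C+D: duration 34, tempo budget 17, value 71
Best: 93 pts.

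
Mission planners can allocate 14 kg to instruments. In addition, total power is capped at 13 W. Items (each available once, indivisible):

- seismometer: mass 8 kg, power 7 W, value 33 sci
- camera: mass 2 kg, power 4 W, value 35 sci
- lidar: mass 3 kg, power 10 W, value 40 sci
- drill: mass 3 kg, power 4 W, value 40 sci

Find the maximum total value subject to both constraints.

Feasible sets respecting both limits:
- camera+drill: mass 5, power 8, value 75
- seismometer+drill: mass 11, power 11, value 73
- seismometer+camera: mass 10, power 11, value 68
Best: 75 sci.

75 sci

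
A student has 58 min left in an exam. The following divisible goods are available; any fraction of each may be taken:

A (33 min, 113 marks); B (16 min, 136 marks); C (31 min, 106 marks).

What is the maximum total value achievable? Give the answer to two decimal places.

Take in order of value per unit:
- B (136/16 per unit): all 16 → value 136, running total 136.00
- A (113/33 per unit): all 33 → value 113, running total 249.00
- C (106/31 per unit): 9 of 31 → value 9×106/31 = 30.7742, running total 279.77
Total 279.77.

279.77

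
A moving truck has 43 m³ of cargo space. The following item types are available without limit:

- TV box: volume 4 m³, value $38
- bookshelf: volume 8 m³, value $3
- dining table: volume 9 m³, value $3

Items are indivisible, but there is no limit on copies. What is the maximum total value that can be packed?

Best value-per-unit is TV box at 38/4, and filling with it alone uses volume 10×4=40. No mix of the others beats 10×38 = 380.

$380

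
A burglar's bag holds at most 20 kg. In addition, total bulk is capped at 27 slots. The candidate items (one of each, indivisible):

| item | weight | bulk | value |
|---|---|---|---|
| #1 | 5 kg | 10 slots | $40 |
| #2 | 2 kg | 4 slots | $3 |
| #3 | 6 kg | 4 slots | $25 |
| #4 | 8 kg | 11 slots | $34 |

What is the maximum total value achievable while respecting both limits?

Feasible sets respecting both limits:
- #1+#3+#4: weight 19, bulk 25, value 99
- #1+#2+#4: weight 15, bulk 25, value 77
- #1+#4: weight 13, bulk 21, value 74
Best: $99.

$99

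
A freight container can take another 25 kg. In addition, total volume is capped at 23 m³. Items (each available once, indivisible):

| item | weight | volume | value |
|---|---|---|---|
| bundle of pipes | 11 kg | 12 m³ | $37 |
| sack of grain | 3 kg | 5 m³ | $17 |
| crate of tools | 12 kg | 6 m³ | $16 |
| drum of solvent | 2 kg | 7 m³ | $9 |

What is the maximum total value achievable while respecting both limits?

$54

Feasible sets respecting both limits:
- bundle of pipes+sack of grain: weight 14, volume 17, value 54
- bundle of pipes+crate of tools: weight 23, volume 18, value 53
- bundle of pipes+drum of solvent: weight 13, volume 19, value 46
Best: $54.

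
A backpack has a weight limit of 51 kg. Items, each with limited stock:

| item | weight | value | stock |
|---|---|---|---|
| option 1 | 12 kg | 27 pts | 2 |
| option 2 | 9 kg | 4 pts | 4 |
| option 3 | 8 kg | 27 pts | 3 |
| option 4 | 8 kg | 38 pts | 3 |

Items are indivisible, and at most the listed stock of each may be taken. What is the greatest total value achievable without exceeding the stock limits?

Top feasible selections:
- 3×option 3 + 3×option 4: weight 48, value 195
- 1×option 2 + 2×option 3 + 3×option 4: weight 49, value 172
- 2×option 3 + 3×option 4: weight 40, value 168
- 1×option 1 + 1×option 3 + 3×option 4: weight 44, value 168
Best: 195 pts.

195 pts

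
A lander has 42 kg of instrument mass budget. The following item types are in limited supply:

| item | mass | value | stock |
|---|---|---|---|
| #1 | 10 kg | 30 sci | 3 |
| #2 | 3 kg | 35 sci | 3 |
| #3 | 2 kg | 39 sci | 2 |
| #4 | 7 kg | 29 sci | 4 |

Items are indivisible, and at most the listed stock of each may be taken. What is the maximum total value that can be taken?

299 sci

Top feasible selections:
- 3×#2 + 2×#3 + 4×#4: mass 41, value 299
- 2×#1 + 3×#2 + 2×#3 + 1×#4: mass 40, value 272
- 1×#1 + 3×#2 + 2×#3 + 2×#4: mass 37, value 271
- 3×#2 + 2×#3 + 3×#4: mass 34, value 270
Best: 299 sci.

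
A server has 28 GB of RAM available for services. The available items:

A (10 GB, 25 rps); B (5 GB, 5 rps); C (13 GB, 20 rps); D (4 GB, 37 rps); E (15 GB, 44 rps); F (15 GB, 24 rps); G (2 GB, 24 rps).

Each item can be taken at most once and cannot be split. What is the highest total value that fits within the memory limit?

110 rps

Check high-value combinations within 28 GB:
- B+D+E+G: memory 5+4+15+2=26, value 5+37+44+24=110
- D+E+G: memory 4+15+2=21, value 37+44+24=105
- A+E+G: memory 10+15+2=27, value 25+44+24=93
- A+B+D+G: memory 10+5+4+2=21, value 25+5+37+24=91
- B+D+F+G: memory 5+4+15+2=26, value 5+37+24+24=90
Best: 110 rps.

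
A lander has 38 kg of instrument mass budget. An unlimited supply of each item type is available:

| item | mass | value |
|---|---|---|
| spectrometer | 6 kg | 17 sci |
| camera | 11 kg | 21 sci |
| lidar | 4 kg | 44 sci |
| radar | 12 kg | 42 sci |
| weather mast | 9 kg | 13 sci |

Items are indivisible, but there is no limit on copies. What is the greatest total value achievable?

396 sci

Best value-per-unit is lidar at 44/4, and filling with it alone uses mass 9×4=36. No mix of the others beats 9×44 = 396.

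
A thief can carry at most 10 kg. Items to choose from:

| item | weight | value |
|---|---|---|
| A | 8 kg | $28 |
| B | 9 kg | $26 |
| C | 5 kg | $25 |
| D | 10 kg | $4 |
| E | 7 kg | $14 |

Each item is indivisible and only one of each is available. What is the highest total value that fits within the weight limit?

$28

Check high-value combinations within 10 kg:
- A: weight 8, value 28
- B: weight 9, value 26
- C: weight 5, value 25
- E: weight 7, value 14
Best: $28.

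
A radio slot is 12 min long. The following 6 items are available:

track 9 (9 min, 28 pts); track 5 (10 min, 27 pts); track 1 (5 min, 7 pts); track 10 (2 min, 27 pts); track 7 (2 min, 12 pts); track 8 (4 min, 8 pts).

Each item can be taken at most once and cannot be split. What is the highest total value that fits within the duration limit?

55 pts

Check high-value combinations within 12 min:
- track 9+track 10: duration 9+2=11, value 28+27=55
- track 5+track 10: duration 10+2=12, value 27+27=54
- track 10+track 7+track 8: duration 2+2+4=8, value 27+12+8=47
Best: 55 pts.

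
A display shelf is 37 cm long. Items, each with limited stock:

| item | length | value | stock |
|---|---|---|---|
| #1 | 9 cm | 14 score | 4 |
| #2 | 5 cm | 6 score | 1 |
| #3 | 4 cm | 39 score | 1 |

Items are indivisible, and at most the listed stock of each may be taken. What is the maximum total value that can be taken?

87 score

Top feasible selections:
- 3×#1 + 1×#2 + 1×#3: length 36, value 87
- 3×#1 + 1×#3: length 31, value 81
- 2×#1 + 1×#2 + 1×#3: length 27, value 73
Best: 87 score.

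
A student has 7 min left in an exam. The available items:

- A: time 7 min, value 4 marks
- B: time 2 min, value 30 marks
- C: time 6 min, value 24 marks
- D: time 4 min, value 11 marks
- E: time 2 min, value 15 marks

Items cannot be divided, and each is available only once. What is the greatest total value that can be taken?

45 marks

Check high-value combinations within 7 min:
- B+E: time 2+2=4, value 30+15=45
- B+D: time 2+4=6, value 30+11=41
- B: time 2, value 30
- D+E: time 4+2=6, value 11+15=26
- C: time 6, value 24
Best: 45 marks.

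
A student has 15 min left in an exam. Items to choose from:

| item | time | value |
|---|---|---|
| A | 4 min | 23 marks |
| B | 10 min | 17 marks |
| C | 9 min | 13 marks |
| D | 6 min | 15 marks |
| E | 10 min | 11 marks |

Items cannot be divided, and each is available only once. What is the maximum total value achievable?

40 marks

This is a 0/1 knapsack; check combinations near the capacity.
- A+B: time 4+10=14, value 23+17=40
- A+D: time 4+6=10, value 23+15=38
- A+C: time 4+9=13, value 23+13=36
- A+E: time 4+10=14, value 23+11=34
Best: 40 marks.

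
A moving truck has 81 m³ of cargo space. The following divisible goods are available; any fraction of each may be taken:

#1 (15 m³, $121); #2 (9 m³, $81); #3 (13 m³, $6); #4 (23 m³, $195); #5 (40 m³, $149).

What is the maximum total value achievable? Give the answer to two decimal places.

Take in order of value per unit:
- #2 (81/9 per unit): all 9 → value 81, running total 81.00
- #4 (195/23 per unit): all 23 → value 195, running total 276.00
- #1 (121/15 per unit): all 15 → value 121, running total 397.00
- #5 (149/40 per unit): 34 of 40 → value 34×149/40 = 126.6500, running total 523.65
Total 523.65.

523.65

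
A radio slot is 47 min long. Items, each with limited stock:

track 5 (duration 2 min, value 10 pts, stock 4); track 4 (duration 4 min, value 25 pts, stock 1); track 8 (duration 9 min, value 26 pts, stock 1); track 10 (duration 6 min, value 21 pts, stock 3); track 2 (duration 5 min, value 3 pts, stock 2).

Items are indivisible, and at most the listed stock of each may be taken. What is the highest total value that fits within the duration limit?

157 pts

Best selections within duration 47 and stock limits:
- 4×track 5 + 1×track 4 + 1×track 8 + 3×track 10 + 1×track 2: duration 44, value 157
- 4×track 5 + 1×track 4 + 1×track 8 + 3×track 10: duration 39, value 154
- 3×track 5 + 1×track 4 + 1×track 8 + 3×track 10 + 2×track 2: duration 47, value 150
Best: 157 pts.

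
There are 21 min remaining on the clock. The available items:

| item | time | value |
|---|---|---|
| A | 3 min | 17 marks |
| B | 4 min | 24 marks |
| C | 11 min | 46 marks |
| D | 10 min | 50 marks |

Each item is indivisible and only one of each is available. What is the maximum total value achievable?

Check high-value combinations within 21 min:
- C+D: time 11+10=21, value 46+50=96
- A+B+D: time 3+4+10=17, value 17+24+50=91
- A+B+C: time 3+4+11=18, value 17+24+46=87
- B+D: time 4+10=14, value 24+50=74
Best: 96 marks.

96 marks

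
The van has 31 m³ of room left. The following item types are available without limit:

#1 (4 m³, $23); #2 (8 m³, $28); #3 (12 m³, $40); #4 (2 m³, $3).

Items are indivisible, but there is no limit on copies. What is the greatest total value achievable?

Best value-per-unit is #1 at 23/4; filling with it alone gives 7×23 = 161.
Optimal mix: 7×#1 + 1×#4 → volume 30, value 164.

$164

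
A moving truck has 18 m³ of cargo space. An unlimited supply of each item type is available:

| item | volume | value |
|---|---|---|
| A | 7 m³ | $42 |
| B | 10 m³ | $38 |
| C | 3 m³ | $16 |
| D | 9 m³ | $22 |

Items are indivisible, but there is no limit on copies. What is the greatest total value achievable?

Best value-per-unit is A at 42/7; filling with it alone gives 2×42 = 84.
Optimal mix: 2×A + 1×C → volume 17, value 100.

$100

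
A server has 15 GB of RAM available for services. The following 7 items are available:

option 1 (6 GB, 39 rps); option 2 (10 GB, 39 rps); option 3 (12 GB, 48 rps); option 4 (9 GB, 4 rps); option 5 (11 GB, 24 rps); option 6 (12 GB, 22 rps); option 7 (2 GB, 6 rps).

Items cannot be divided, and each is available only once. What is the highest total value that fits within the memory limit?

54 rps

Check high-value combinations within 15 GB:
- option 3+option 7: memory 12+2=14, value 48+6=54
- option 3: memory 12, value 48
- option 1+option 7: memory 6+2=8, value 39+6=45
- option 2+option 7: memory 10+2=12, value 39+6=45
Best: 54 rps.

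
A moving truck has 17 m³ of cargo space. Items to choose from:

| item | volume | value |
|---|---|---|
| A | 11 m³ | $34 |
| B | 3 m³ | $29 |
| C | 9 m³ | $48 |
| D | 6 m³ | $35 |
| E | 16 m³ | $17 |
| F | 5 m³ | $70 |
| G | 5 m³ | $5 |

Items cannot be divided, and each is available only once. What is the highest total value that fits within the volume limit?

Check high-value combinations within 17 m³:
- B+C+F: volume 3+9+5=17, value 29+48+70=147
- B+D+F: volume 3+6+5=14, value 29+35+70=134
- C+F: volume 9+5=14, value 48+70=118
- D+F+G: volume 6+5+5=16, value 35+70+5=110
Best: $147.

$147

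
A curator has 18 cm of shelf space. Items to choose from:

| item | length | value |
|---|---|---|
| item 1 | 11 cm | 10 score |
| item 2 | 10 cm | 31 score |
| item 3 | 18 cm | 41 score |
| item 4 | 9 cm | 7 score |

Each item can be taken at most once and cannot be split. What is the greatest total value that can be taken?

41 score

Check high-value combinations within 18 cm:
- item 3: length 18, value 41
- item 2: length 10, value 31
- item 1: length 11, value 10
- item 4: length 9, value 7
Best: 41 score.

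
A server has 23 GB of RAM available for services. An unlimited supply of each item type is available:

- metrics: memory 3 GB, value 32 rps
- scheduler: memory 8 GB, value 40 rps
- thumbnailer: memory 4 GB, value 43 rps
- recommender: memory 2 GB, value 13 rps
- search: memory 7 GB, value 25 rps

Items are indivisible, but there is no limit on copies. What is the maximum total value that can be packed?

247 rps

Best value-per-unit is thumbnailer at 43/4; filling with it alone gives 5×43 = 215.
Optimal mix: 1×metrics + 5×thumbnailer → memory 23, value 247.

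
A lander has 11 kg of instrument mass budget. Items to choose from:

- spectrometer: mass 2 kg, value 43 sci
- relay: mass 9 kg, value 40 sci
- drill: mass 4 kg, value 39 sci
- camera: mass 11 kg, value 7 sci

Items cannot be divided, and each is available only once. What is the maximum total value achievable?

Check high-value combinations within 11 kg:
- spectrometer+relay: mass 2+9=11, value 43+40=83
- spectrometer+drill: mass 2+4=6, value 43+39=82
- spectrometer: mass 2, value 43
- relay: mass 9, value 40
Best: 83 sci.

83 sci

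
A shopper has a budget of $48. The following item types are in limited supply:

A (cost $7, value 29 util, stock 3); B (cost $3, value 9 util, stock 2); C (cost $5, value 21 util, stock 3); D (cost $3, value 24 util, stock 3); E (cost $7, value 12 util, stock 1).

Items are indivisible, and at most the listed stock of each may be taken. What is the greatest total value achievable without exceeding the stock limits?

231 util

Top feasible selections:
- 3×A + 1×B + 3×C + 3×D: cost 48, value 231
- 3×A + 3×C + 3×D: cost 45, value 222
- 3×A + 2×B + 2×C + 3×D: cost 46, value 219
Best: 231 util.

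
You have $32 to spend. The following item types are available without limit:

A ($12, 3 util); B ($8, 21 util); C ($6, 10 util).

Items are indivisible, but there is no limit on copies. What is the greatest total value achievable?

Best value-per-unit is B at 21/8, and filling with it alone uses cost 4×8=32. No mix of the others beats 4×21 = 84.

84 util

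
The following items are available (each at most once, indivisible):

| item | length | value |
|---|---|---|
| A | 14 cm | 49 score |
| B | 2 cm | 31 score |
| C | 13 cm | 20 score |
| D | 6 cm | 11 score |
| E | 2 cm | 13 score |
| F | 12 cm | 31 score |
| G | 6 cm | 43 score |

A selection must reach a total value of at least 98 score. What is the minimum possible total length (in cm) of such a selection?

Subsets with value ≥ 98, sorted by total length:
- B+D+E+G: length 16, value 98
- B+F+G: length 20, value 105
Minimum length: 16 cm.

16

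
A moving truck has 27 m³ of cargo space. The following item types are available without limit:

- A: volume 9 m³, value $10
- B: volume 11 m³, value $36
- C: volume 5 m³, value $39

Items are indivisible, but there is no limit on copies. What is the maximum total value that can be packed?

Best value-per-unit is C at 39/5, and filling with it alone uses volume 5×5=25. No mix of the others beats 5×39 = 195.

$195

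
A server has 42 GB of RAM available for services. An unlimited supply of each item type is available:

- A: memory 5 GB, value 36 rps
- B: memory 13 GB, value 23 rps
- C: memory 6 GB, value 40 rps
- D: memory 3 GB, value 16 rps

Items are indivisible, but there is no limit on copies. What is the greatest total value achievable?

Best value-per-unit is A at 36/5; filling with it alone gives 8×36 = 288.
Optimal mix: 6×A + 2×C → memory 42, value 296.

296 rps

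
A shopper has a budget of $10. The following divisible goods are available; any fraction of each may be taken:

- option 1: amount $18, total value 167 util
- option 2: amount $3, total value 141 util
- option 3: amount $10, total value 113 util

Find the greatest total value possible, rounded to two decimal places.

Take in order of value per unit:
- option 2 (141/3 per unit): all 3 → value 141, running total 141.00
- option 3 (113/10 per unit): 7 of 10 → value 7×113/10 = 79.1000, running total 220.10
Total 220.10.

220.10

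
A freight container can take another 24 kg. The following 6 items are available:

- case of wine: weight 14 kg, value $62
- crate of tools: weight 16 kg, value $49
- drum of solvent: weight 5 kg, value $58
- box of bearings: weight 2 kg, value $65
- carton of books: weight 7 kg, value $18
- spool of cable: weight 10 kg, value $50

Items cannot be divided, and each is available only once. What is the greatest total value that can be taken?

This is a 0/1 knapsack; check combinations near the capacity.
- drum of solvent+box of bearings+carton of books+spool of cable: weight 5+2+7+10=24, value 58+65+18+50=191
- case of wine+drum of solvent+box of bearings: weight 14+5+2=21, value 62+58+65=185
- drum of solvent+box of bearings+spool of cable: weight 5+2+10=17, value 58+65+50=173
Best: $191.

$191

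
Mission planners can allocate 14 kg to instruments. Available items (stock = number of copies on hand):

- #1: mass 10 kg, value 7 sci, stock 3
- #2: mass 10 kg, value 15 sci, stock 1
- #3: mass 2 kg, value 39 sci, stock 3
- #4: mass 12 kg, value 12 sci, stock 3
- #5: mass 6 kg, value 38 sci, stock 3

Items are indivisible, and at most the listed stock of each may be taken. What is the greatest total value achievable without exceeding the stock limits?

155 sci

Best selections within mass 14 and stock limits:
- 3×#3 + 1×#5: mass 12, value 155
- 3×#3: mass 6, value 117
- 2×#3 + 1×#5: mass 10, value 116
Best: 155 sci.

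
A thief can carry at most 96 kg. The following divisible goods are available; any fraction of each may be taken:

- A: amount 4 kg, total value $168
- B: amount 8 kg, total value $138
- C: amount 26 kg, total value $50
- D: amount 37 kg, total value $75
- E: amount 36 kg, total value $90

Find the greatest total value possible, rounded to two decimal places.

Take in order of value per unit:
- A (168/4 per unit): all 4 → value 168, running total 168.00
- B (138/8 per unit): all 8 → value 138, running total 306.00
- E (90/36 per unit): all 36 → value 90, running total 396.00
- D (75/37 per unit): all 37 → value 75, running total 471.00
- C (50/26 per unit): 11 of 26 → value 11×50/26 = 21.1538, running total 492.15
Total 492.15.

492.15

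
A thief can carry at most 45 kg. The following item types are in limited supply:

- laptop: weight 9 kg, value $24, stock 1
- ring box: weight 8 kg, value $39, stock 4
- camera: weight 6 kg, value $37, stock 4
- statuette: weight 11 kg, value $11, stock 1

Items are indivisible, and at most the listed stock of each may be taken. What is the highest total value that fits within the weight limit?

$230

Top feasible selections:
- 4×ring box + 2×camera: weight 44, value 230
- 3×ring box + 3×camera: weight 42, value 228
- 2×ring box + 4×camera: weight 40, value 226
Best: $230.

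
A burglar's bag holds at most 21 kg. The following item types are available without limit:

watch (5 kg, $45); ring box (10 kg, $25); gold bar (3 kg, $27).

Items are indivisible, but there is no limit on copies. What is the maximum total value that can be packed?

$189

Best value-per-unit is watch at 45/5; filling with it alone gives 4×45 = 180.
Optimal mix: 3×watch + 2×gold bar → weight 21, value 189.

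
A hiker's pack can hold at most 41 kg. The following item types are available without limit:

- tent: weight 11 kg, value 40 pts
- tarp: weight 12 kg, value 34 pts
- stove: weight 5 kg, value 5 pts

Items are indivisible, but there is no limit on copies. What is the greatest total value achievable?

125 pts

Best value-per-unit is tent at 40/11; filling with it alone gives 3×40 = 120.
Optimal mix: 3×tent + 1×stove → weight 38, value 125.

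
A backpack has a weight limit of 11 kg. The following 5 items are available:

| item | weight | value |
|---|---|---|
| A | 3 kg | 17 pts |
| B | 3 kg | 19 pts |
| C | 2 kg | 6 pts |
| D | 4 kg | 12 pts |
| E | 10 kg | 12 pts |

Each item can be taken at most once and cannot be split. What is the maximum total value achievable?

48 pts

This is a 0/1 knapsack; check combinations near the capacity.
- A+B+D: weight 3+3+4=10, value 17+19+12=48
- A+B+C: weight 3+3+2=8, value 17+19+6=42
- B+C+D: weight 3+2+4=9, value 19+6+12=37
- A+B: weight 3+3=6, value 17+19=36
Best: 48 pts.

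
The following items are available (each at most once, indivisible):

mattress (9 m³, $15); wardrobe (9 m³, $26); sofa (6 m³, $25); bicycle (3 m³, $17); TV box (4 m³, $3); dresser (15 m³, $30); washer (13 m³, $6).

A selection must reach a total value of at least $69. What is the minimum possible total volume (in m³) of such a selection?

Subsets with value ≥ 69, sorted by total volume:
- wardrobe+sofa+bicycle+TV box: volume 22, value 71
- sofa+bicycle+dresser: volume 24, value 72
- mattress+wardrobe+sofa+bicycle: volume 27, value 83
Minimum volume: 22 m³.

22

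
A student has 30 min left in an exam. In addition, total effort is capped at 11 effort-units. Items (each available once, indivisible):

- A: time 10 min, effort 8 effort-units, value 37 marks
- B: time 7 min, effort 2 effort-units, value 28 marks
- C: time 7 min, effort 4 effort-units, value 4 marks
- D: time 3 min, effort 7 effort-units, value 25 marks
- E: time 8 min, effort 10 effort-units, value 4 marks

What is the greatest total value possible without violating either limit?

65 marks

Feasible sets respecting both limits:
- A+B: time 17, effort 10, value 65
- B+D: time 10, effort 9, value 53
- A: time 10, effort 8, value 37
Best: 65 marks.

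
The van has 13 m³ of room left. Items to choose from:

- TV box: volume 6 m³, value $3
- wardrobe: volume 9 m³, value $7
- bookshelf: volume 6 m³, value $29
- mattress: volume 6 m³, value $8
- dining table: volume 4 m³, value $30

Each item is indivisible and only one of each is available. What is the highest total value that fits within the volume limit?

$59

Check high-value combinations within 13 m³:
- bookshelf+dining table: volume 6+4=10, value 29+30=59
- mattress+dining table: volume 6+4=10, value 8+30=38
- bookshelf+mattress: volume 6+6=12, value 29+8=37
- wardrobe+dining table: volume 9+4=13, value 7+30=37
Best: $59.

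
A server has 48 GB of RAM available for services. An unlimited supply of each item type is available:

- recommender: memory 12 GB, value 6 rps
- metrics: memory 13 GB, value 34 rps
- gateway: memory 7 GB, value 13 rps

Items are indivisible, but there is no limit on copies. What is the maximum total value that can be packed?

115 rps

Best value-per-unit is metrics at 34/13; filling with it alone gives 3×34 = 102.
Optimal mix: 3×metrics + 1×gateway → memory 46, value 115.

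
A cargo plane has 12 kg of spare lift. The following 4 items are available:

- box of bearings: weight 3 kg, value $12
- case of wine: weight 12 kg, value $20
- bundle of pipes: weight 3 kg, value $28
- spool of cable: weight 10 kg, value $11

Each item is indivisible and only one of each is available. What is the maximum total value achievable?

Check high-value combinations within 12 kg:
- box of bearings+bundle of pipes: weight 3+3=6, value 12+28=40
- bundle of pipes: weight 3, value 28
- case of wine: weight 12, value 20
- box of bearings: weight 3, value 12
- spool of cable: weight 10, value 11
Best: $40.

$40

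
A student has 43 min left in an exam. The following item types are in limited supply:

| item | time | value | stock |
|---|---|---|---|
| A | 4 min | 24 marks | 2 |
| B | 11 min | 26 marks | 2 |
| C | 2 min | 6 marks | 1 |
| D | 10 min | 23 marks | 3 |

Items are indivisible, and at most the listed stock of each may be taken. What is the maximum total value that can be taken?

129 marks

Best selections within time 43 and stock limits:
- 2×A + 2×B + 1×C + 1×D: time 42, value 129
- 2×A + 1×B + 1×C + 2×D: time 41, value 126
- 2×A + 1×C + 3×D: time 40, value 123
- 2×A + 2×B + 1×D: time 40, value 123
Best: 129 marks.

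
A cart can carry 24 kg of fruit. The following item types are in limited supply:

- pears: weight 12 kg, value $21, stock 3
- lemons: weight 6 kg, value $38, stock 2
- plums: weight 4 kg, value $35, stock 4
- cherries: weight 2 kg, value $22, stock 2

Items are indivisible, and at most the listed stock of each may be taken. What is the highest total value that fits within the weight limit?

$200

Top feasible selections:
- 1×lemons + 4×plums + 1×cherries: weight 24, value 200
- 2×lemons + 2×plums + 2×cherries: weight 24, value 190
Best: $200.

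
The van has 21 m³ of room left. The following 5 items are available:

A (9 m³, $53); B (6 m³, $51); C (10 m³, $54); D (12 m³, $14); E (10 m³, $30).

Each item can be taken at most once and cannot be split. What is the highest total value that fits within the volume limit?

This is a 0/1 knapsack; check combinations near the capacity.
- A+C: volume 9+10=19, value 53+54=107
- B+C: volume 6+10=16, value 51+54=105
- A+B: volume 9+6=15, value 53+51=104
- C+E: volume 10+10=20, value 54+30=84
- A+E: volume 9+10=19, value 53+30=83
Best: $107.

$107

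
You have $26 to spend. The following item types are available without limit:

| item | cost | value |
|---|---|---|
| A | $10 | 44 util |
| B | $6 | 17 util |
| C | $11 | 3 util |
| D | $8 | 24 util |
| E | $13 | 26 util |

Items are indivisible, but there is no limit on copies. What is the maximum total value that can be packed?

105 util

Best value-per-unit is A at 44/10; filling with it alone gives 2×44 = 88.
Optimal mix: 2×A + 1×B → cost 26, value 105.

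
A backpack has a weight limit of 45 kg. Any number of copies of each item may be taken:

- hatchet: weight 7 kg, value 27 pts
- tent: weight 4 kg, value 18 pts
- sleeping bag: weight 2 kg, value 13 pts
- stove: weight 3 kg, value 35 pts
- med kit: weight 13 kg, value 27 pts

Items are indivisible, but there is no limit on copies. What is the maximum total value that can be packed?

525 pts

Best value-per-unit is stove at 35/3, and filling with it alone uses weight 15×3=45. No mix of the others beats 15×35 = 525.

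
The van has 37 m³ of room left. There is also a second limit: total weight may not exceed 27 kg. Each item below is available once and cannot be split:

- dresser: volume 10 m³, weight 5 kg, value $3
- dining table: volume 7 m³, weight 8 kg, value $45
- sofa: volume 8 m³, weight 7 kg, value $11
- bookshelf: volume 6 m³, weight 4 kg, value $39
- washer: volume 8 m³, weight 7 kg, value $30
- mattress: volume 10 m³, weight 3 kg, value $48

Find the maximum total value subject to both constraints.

$162

Feasible sets respecting both limits:
- dining table+bookshelf+washer+mattress: volume 31, weight 22, value 162
- dining table+sofa+bookshelf+mattress: volume 31, weight 22, value 143
- dresser+dining table+bookshelf+mattress: volume 33, weight 20, value 135
Best: $162.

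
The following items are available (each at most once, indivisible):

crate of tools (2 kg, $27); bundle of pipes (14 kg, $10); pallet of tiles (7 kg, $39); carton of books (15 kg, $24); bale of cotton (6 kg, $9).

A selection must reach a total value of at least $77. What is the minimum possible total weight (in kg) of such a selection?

24

Subsets with value ≥ 77, sorted by total weight:
- crate of tools+pallet of tiles+carton of books: weight 24, value 90
- crate of tools+bundle of pipes+pallet of tiles+bale of cotton: weight 29, value 85
Minimum weight: 24 kg.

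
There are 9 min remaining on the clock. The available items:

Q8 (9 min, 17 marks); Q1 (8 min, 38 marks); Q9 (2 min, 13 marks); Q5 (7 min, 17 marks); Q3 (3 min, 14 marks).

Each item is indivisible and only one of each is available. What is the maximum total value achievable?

38 marks

Check high-value combinations within 9 min:
- Q1: time 8, value 38
- Q9+Q5: time 2+7=9, value 13+17=30
- Q9+Q3: time 2+3=5, value 13+14=27
- Q5: time 7, value 17
Best: 38 marks.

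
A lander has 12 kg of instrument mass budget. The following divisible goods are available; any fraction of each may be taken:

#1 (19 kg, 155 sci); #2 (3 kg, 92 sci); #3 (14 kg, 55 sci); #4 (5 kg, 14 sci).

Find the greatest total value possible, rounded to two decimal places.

165.42

Take in order of value per unit:
- #2 (92/3 per unit): all 3 → value 92, running total 92.00
- #1 (155/19 per unit): 9 of 19 → value 9×155/19 = 73.4211, running total 165.42
Total 165.42.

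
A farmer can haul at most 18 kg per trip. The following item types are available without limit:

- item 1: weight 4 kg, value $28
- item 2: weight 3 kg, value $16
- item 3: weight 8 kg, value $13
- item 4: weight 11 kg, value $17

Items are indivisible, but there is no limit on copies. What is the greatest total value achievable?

Best value-per-unit is item 1 at 28/4; filling with it alone gives 4×28 = 112.
Optimal mix: 3×item 1 + 2×item 2 → weight 18, value 116.

$116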